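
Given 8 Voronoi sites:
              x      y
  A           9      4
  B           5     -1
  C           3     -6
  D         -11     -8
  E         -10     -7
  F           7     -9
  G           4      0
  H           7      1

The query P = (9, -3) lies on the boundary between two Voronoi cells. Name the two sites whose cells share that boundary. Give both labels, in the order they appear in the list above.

B and H

Squared distances from P to each site:
|PA|² = (9−9)² + (-3−4)² = 0 + 49 = 49
|PB|² = (9−5)² + (-3−(-1))² = 16 + 4 = 20
|PC|² = (9−3)² + (-3−(-6))² = 36 + 9 = 45
|PD|² = (9−(-11))² + (-3−(-8))² = 400 + 25 = 425
|PE|² = (9−(-10))² + (-3−(-7))² = 361 + 16 = 377
|PF|² = (9−7)² + (-3−(-9))² = 4 + 36 = 40
|PG|² = (9−4)² + (-3−0)² = 25 + 9 = 34
|PH|² = (9−7)² + (-3−1)² = 4 + 16 = 20
P is equidistant from B and H (both at squared distance 20), and every other site is strictly farther — so P lies on the B–H Voronoi edge.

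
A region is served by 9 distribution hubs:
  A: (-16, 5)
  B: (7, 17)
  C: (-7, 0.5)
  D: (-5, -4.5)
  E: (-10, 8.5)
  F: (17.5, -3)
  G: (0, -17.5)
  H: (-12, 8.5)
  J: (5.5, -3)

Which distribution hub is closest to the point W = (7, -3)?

J

Since √ is increasing, it suffices to compare squared distances:
|WA|² = (7−(-16))² + (-3−5)² = 529 + 64 = 593
|WB|² = (7−7)² + (-3−17)² = 0 + 400 = 400
|WC|² = (7−(-7))² + (-3−0.5)² = 196 + 12.25 = 208.25
|WD|² = (7−(-5))² + (-3−(-4.5))² = 144 + 2.25 = 146.25
|WE|² = (7−(-10))² + (-3−8.5)² = 289 + 132.25 = 421.25
|WF|² = (7−17.5)² + (-3−(-3))² = 110.25 + 0 = 110.25
|WG|² = (7−0)² + (-3−(-17.5))² = 49 + 210.25 = 259.25
|WH|² = (7−(-12))² + (-3−8.5)² = 361 + 132.25 = 493.25
|WJ|² = (7−5.5)² + (-3−(-3))² = 2.25 + 0 = 2.25
J is nearest.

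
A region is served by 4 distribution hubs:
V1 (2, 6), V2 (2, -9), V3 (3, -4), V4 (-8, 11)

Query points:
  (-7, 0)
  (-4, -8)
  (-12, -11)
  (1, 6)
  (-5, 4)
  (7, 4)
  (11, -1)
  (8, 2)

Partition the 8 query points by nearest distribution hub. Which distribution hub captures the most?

V1

(-7, 0) — d² to each: V1:117, V2:162, V3:116, V4:122 → nearest is V3
(-4, -8) — d² to each: V1:232, V2:37, V3:65, V4:377 → nearest is V2
(-12, -11) — d² to each: V1:485, V2:200, V3:274, V4:500 → nearest is V2
(1, 6) — d² to each: V1:1, V2:226, V3:104, V4:106 → nearest is V1
(-5, 4) — d² to each: V1:53, V2:218, V3:128, V4:58 → nearest is V1
(7, 4) — d² to each: V1:29, V2:194, V3:80, V4:274 → nearest is V1
(11, -1) — d² to each: V1:130, V2:145, V3:73, V4:505 → nearest is V3
(8, 2) — d² to each: V1:52, V2:157, V3:61, V4:337 → nearest is V1
Tally — V1:4, V2:2, V3:2. V1 captures the most (4).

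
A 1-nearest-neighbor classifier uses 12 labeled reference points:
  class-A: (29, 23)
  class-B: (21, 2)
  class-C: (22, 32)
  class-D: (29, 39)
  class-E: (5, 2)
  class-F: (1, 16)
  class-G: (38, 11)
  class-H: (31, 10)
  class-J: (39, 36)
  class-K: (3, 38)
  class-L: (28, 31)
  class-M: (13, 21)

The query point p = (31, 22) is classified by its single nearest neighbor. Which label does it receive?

Squared Euclidean distances:
d²(p, class-A) = (31−29)² + (22−23)² = 4 + 1 = 5
d²(p, class-B) = (31−21)² + (22−2)² = 100 + 400 = 500
d²(p, class-C) = (31−22)² + (22−32)² = 81 + 100 = 181
d²(p, class-D) = (31−29)² + (22−39)² = 4 + 289 = 293
d²(p, class-E) = (31−5)² + (22−2)² = 676 + 400 = 1076
d²(p, class-F) = (31−1)² + (22−16)² = 900 + 36 = 936
d²(p, class-G) = (31−38)² + (22−11)² = 49 + 121 = 170
d²(p, class-H) = (31−31)² + (22−10)² = 0 + 144 = 144
d²(p, class-J) = (31−39)² + (22−36)² = 64 + 196 = 260
d²(p, class-K) = (31−3)² + (22−38)² = 784 + 256 = 1040
d²(p, class-L) = (31−28)² + (22−31)² = 9 + 81 = 90
d²(p, class-M) = (31−13)² + (22−21)² = 324 + 1 = 325
Minimum is at class-A.

class-A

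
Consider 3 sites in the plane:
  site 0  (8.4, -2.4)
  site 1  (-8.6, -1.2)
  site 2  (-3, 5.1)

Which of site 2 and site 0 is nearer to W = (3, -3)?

site 0

Compare squared distances:
d²(W, site 2) = (3−(-3))² + (-3−5.1)² = 36 + 65.61 = 101.61
d²(W, site 0) = (3−8.4)² + (-3−(-2.4))² = 29.16 + 0.36 = 29.52
101.61 > 29.52, so site 0 is closer.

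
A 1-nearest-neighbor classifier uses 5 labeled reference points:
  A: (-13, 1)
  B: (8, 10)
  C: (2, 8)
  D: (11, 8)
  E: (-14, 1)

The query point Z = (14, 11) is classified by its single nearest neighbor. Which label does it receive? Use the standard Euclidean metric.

D

Compare squared distances (the ordering matches that of the actual distances):
|ZA|² = (14−(-13))² + (11−1)² = 729 + 100 = 829
|ZB|² = (14−8)² + (11−10)² = 36 + 1 = 37
|ZC|² = (14−2)² + (11−8)² = 144 + 9 = 153
|ZD|² = (14−11)² + (11−8)² = 9 + 9 = 18
|ZE|² = (14−(-14))² + (11−1)² = 784 + 100 = 884
The smallest is to D, so Z lies in the Voronoi region of D.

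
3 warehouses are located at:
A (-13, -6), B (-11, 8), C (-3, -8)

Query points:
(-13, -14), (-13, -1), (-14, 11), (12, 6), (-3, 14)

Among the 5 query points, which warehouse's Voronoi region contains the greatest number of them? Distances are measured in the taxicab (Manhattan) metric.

(-13, -14) — d to each: A:8, B:24, C:16 → nearest is A
(-13, -1) — d to each: A:5, B:11, C:17 → nearest is A
(-14, 11) — d to each: A:18, B:6, C:30 → nearest is B
(12, 6) — d to each: A:37, B:25, C:29 → nearest is B
(-3, 14) — d to each: A:30, B:14, C:22 → nearest is B
Tally — A:2, B:3. B captures the most (3).

B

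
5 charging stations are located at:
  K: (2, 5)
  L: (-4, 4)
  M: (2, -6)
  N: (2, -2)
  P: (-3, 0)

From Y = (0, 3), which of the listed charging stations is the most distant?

Squared Euclidean distances:
|YK|² = (0−2)² + (3−5)² = 4 + 4 = 8
|YL|² = (0−(-4))² + (3−4)² = 16 + 1 = 17
|YM|² = (0−2)² + (3−(-6))² = 4 + 81 = 85
|YN|² = (0−2)² + (3−(-2))² = 4 + 25 = 29
|YP|² = (0−(-3))² + (3−0)² = 9 + 9 = 18
The largest is to M.

M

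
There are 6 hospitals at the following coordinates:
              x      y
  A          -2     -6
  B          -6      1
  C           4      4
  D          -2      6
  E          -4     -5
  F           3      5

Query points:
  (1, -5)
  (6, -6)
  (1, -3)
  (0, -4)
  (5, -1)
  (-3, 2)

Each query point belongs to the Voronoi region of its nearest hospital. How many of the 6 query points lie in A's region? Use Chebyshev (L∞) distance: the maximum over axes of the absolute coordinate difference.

(1, -5) — d to each: A:3, B:7, C:9, D:11, E:5, F:10 → nearest is A
(6, -6) — d to each: A:8, B:12, C:10, D:12, E:10, F:11 → nearest is A
(1, -3) — d to each: A:3, B:7, C:7, D:9, E:5, F:8 → nearest is A
(0, -4) — d to each: A:2, B:6, C:8, D:10, E:4, F:9 → nearest is A
(5, -1) — d to each: A:7, B:11, C:5, D:7, E:9, F:6 → nearest is C
(-3, 2) — d to each: A:8, B:3, C:7, D:4, E:7, F:6 → nearest is B
4 of the 6 points have A as nearest.

4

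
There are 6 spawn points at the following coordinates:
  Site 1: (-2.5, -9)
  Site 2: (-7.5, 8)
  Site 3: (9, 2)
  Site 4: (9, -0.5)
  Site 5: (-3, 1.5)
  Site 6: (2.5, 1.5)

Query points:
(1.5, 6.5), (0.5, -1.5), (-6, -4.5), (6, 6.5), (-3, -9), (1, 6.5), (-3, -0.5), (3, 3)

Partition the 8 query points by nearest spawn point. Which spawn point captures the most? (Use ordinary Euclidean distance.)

(1.5, 6.5) — d² to each: Site 1:256.25, Site 2:83.25, Site 3:76.5, Site 4:105.25, Site 5:45.25, Site 6:26 → nearest is Site 6
(0.5, -1.5) — d² to each: Site 1:65.25, Site 2:154.25, Site 3:84.5, Site 4:73.25, Site 5:21.25, Site 6:13 → nearest is Site 6
(-6, -4.5) — d² to each: Site 1:32.5, Site 2:158.5, Site 3:267.25, Site 4:241, Site 5:45, Site 6:108.25 → nearest is Site 1
(6, 6.5) — d² to each: Site 1:312.5, Site 2:184.5, Site 3:29.25, Site 4:58, Site 5:106, Site 6:37.25 → nearest is Site 3
(-3, -9) — d² to each: Site 1:0.25, Site 2:309.25, Site 3:265, Site 4:216.25, Site 5:110.25, Site 6:140.5 → nearest is Site 1
(1, 6.5) — d² to each: Site 1:252.5, Site 2:74.5, Site 3:84.25, Site 4:113, Site 5:41, Site 6:27.25 → nearest is Site 6
(-3, -0.5) — d² to each: Site 1:72.5, Site 2:92.5, Site 3:150.25, Site 4:144, Site 5:4, Site 6:34.25 → nearest is Site 5
(3, 3) — d² to each: Site 1:174.25, Site 2:135.25, Site 3:37, Site 4:48.25, Site 5:38.25, Site 6:2.5 → nearest is Site 6
Tally — Site 1:2, Site 3:1, Site 5:1, Site 6:4. Site 6 captures the most (4).

Site 6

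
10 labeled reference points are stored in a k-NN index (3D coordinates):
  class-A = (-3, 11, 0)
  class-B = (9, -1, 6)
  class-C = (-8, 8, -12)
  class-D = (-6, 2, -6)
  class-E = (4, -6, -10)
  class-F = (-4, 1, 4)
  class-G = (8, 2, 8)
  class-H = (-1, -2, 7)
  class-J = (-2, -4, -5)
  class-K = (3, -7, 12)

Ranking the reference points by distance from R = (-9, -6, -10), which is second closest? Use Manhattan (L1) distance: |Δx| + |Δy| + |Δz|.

class-J

d(R, class-A) = 6 + 17 + 10 = 33
d(R, class-B) = 18 + 5 + 16 = 39
d(R, class-C) = 1 + 14 + 2 = 17
d(R, class-D) = 3 + 8 + 4 = 15
d(R, class-E) = 13 + 0 + 0 = 13
d(R, class-F) = 5 + 7 + 14 = 26
d(R, class-G) = 17 + 8 + 18 = 43
d(R, class-H) = 8 + 4 + 17 = 29
d(R, class-J) = 7 + 2 + 5 = 14
d(R, class-K) = 12 + 1 + 22 = 35
Sorted ascending: class-E, class-J, class-D, … — the second-nearest is class-J.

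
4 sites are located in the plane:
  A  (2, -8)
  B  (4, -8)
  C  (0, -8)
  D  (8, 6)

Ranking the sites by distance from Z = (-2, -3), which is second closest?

Since √ is increasing, it suffices to compare squared distances:
|ZA|² = (-2−2)² + (-3−(-8))² = 16 + 25 = 41
|ZB|² = (-2−4)² + (-3−(-8))² = 36 + 25 = 61
|ZC|² = (-2−0)² + (-3−(-8))² = 4 + 25 = 29
|ZD|² = (-2−8)² + (-3−6)² = 100 + 81 = 181
Sorted ascending: C, A, B, … — the second-nearest is A.

A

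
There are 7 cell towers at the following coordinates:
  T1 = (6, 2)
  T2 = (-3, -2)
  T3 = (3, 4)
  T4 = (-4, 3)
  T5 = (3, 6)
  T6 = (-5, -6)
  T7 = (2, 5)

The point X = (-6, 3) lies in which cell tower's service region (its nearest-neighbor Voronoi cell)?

Since √ is increasing, it suffices to compare squared distances:
|XT1|² = (-6−6)² + (3−2)² = 144 + 1 = 145
|XT2|² = (-6−(-3))² + (3−(-2))² = 9 + 25 = 34
|XT3|² = (-6−3)² + (3−4)² = 81 + 1 = 82
|XT4|² = (-6−(-4))² + (3−3)² = 4 + 0 = 4
|XT5|² = (-6−3)² + (3−6)² = 81 + 9 = 90
|XT6|² = (-6−(-5))² + (3−(-6))² = 1 + 81 = 82
|XT7|² = (-6−2)² + (3−5)² = 64 + 4 = 68
T4 is nearest.

T4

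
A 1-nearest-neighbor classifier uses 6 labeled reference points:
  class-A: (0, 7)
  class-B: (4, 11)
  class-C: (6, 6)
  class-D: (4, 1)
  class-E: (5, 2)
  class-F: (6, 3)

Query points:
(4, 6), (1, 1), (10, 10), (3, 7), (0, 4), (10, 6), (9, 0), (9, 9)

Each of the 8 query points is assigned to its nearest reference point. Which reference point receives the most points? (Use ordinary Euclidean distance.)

(4, 6) — d² to each: class-A:17, class-B:25, class-C:4, class-D:25, class-E:17, class-F:13 → nearest is class-C
(1, 1) — d² to each: class-A:37, class-B:109, class-C:50, class-D:9, class-E:17, class-F:29 → nearest is class-D
(10, 10) — d² to each: class-A:109, class-B:37, class-C:32, class-D:117, class-E:89, class-F:65 → nearest is class-C
(3, 7) — d² to each: class-A:9, class-B:17, class-C:10, class-D:37, class-E:29, class-F:25 → nearest is class-A
(0, 4) — d² to each: class-A:9, class-B:65, class-C:40, class-D:25, class-E:29, class-F:37 → nearest is class-A
(10, 6) — d² to each: class-A:101, class-B:61, class-C:16, class-D:61, class-E:41, class-F:25 → nearest is class-C
(9, 0) — d² to each: class-A:130, class-B:146, class-C:45, class-D:26, class-E:20, class-F:18 → nearest is class-F
(9, 9) — d² to each: class-A:85, class-B:29, class-C:18, class-D:89, class-E:65, class-F:45 → nearest is class-C
Tally — class-A:2, class-C:4, class-D:1, class-F:1. class-C captures the most (4).

class-C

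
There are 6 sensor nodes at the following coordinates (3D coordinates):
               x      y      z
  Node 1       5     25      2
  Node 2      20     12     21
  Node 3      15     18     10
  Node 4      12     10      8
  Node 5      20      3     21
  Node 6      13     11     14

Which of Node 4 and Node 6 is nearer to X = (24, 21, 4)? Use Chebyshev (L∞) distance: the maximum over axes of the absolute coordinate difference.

Node 6

d(X, Node 4) = max(12, 11, 4) = 12
d(X, Node 6) = max(11, 10, 10) = 11
12 > 11, so Node 6 is closer.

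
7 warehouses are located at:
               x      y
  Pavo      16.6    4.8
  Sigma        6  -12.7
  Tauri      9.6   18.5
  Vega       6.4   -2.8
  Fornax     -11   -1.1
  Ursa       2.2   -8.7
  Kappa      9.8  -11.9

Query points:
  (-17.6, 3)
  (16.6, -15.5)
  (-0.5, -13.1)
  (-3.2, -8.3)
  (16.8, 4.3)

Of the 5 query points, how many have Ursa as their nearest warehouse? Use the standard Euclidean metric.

2

(-17.6, 3) — d² to each: Pavo:1172.88, Sigma:803.45, Tauri:980.09, Vega:609.64, Fornax:60.37, Ursa:528.93, Kappa:972.77 → nearest is Fornax
(16.6, -15.5) — d² to each: Pavo:412.09, Sigma:120.2, Tauri:1205, Vega:265.33, Fornax:969.12, Ursa:253.6, Kappa:59.2 → nearest is Kappa
(-0.5, -13.1) — d² to each: Pavo:612.82, Sigma:42.41, Tauri:1100.57, Vega:153.7, Fornax:254.25, Ursa:26.65, Kappa:107.53 → nearest is Ursa
(-3.2, -8.3) — d² to each: Pavo:563.65, Sigma:104, Tauri:882.08, Vega:122.41, Fornax:112.68, Ursa:29.32, Kappa:181.96 → nearest is Ursa
(16.8, 4.3) — d² to each: Pavo:0.29, Sigma:405.64, Tauri:253.48, Vega:158.57, Fornax:802, Ursa:382.16, Kappa:311.44 → nearest is Pavo
2 of the 5 points have Ursa as nearest.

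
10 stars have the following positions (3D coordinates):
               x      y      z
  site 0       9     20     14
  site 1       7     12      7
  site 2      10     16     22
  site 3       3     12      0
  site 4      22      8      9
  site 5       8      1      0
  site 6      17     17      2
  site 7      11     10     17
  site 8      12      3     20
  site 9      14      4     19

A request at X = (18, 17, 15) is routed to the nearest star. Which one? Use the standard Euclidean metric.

Compare squared distances (the ordering matches that of the actual distances):
d²(X, site 0) = (18−9)² + (17−20)² + (15−14)² = 81 + 9 + 1 = 91
d²(X, site 1) = (18−7)² + (17−12)² + (15−7)² = 121 + 25 + 64 = 210
d²(X, site 2) = (18−10)² + (17−16)² + (15−22)² = 64 + 1 + 49 = 114
d²(X, site 3) = (18−3)² + (17−12)² + (15−0)² = 225 + 25 + 225 = 475
d²(X, site 4) = (18−22)² + (17−8)² + (15−9)² = 16 + 81 + 36 = 133
d²(X, site 5) = (18−8)² + (17−1)² + (15−0)² = 100 + 256 + 225 = 581
d²(X, site 6) = (18−17)² + (17−17)² + (15−2)² = 1 + 0 + 169 = 170
d²(X, site 7) = (18−11)² + (17−10)² + (15−17)² = 49 + 49 + 4 = 102
d²(X, site 8) = (18−12)² + (17−3)² + (15−20)² = 36 + 196 + 25 = 257
d²(X, site 9) = (18−14)² + (17−4)² + (15−19)² = 16 + 169 + 16 = 201
site 0 is nearest.

site 0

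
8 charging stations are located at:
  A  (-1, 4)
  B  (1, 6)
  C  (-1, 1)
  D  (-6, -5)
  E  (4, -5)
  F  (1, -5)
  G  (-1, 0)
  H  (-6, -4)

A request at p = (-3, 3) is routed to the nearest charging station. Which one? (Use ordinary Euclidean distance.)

Squared Euclidean distances:
|pA|² = 4 + 1 = 5
|pB|² = 16 + 9 = 25
|pC|² = 4 + 4 = 8
|pD|² = 9 + 64 = 73
|pE|² = 49 + 64 = 113
|pF|² = 16 + 64 = 80
|pG|² = 4 + 9 = 13
|pH|² = 9 + 49 = 58
The smallest is to A, so p lies in the Voronoi region of A.

A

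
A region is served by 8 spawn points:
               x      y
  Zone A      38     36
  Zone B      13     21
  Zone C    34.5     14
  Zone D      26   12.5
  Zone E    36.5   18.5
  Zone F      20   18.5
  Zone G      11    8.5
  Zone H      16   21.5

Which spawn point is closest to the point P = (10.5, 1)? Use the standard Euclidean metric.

Since √ is increasing, it suffices to compare squared distances:
d²(P, Zone A) = (10.5−38)² + (1−36)² = 756.25 + 1225 = 1981.25
d²(P, Zone B) = (10.5−13)² + (1−21)² = 6.25 + 400 = 406.25
d²(P, Zone C) = (10.5−34.5)² + (1−14)² = 576 + 169 = 745
d²(P, Zone D) = (10.5−26)² + (1−12.5)² = 240.25 + 132.25 = 372.5
d²(P, Zone E) = (10.5−36.5)² + (1−18.5)² = 676 + 306.25 = 982.25
d²(P, Zone F) = (10.5−20)² + (1−18.5)² = 90.25 + 306.25 = 396.5
d²(P, Zone G) = (10.5−11)² + (1−8.5)² = 0.25 + 56.25 = 56.5
d²(P, Zone H) = (10.5−16)² + (1−21.5)² = 30.25 + 420.25 = 450.5
Minimum is at Zone G.

Zone G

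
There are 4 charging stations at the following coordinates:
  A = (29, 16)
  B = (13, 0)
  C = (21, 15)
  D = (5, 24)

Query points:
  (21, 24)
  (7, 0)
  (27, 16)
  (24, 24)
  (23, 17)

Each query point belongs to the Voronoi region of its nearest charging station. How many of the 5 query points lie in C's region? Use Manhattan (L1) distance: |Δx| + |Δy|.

(21, 24) — d to each: A:16, B:32, C:9, D:16 → nearest is C
(7, 0) — d to each: A:38, B:6, C:29, D:26 → nearest is B
(27, 16) — d to each: A:2, B:30, C:7, D:30 → nearest is A
(24, 24) — d to each: A:13, B:35, C:12, D:19 → nearest is C
(23, 17) — d to each: A:7, B:27, C:4, D:25 → nearest is C
3 of the 5 points have C as nearest.

3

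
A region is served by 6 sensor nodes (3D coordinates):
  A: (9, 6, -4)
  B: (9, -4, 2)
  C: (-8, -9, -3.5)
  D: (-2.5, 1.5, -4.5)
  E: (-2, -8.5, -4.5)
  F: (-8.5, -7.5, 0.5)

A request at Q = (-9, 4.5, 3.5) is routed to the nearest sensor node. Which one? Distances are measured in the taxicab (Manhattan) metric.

d(Q,A) = |-9−9| + |4.5−6| + |3.5−(-4)| = 18 + 1.5 + 7.5 = 27
d(Q,B) = |-9−9| + |4.5−(-4)| + |3.5−2| = 18 + 8.5 + 1.5 = 28
d(Q,C) = |-9−(-8)| + |4.5−(-9)| + |3.5−(-3.5)| = 1 + 13.5 + 7 = 21.5
d(Q,D) = |-9−(-2.5)| + |4.5−1.5| + |3.5−(-4.5)| = 6.5 + 3 + 8 = 17.5
d(Q,E) = |-9−(-2)| + |4.5−(-8.5)| + |3.5−(-4.5)| = 7 + 13 + 8 = 28
d(Q,F) = |-9−(-8.5)| + |4.5−(-7.5)| + |3.5−0.5| = 0.5 + 12 + 3 = 15.5
Minimum is at F.

F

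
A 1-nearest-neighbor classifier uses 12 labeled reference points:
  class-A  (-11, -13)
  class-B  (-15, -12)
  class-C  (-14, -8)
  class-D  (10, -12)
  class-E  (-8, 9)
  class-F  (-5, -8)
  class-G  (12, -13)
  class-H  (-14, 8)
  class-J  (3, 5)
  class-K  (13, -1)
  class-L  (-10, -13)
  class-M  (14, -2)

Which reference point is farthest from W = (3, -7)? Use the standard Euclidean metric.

Since √ is increasing, it suffices to compare squared distances:
d²(W, class-A) = (3−(-11))² + (-7−(-13))² = 196 + 36 = 232
d²(W, class-B) = (3−(-15))² + (-7−(-12))² = 324 + 25 = 349
d²(W, class-C) = (3−(-14))² + (-7−(-8))² = 289 + 1 = 290
d²(W, class-D) = (3−10)² + (-7−(-12))² = 49 + 25 = 74
d²(W, class-E) = (3−(-8))² + (-7−9)² = 121 + 256 = 377
d²(W, class-F) = (3−(-5))² + (-7−(-8))² = 64 + 1 = 65
d²(W, class-G) = (3−12)² + (-7−(-13))² = 81 + 36 = 117
d²(W, class-H) = (3−(-14))² + (-7−8)² = 289 + 225 = 514
d²(W, class-J) = (3−3)² + (-7−5)² = 0 + 144 = 144
d²(W, class-K) = (3−13)² + (-7−(-1))² = 100 + 36 = 136
d²(W, class-L) = (3−(-10))² + (-7−(-13))² = 169 + 36 = 205
d²(W, class-M) = (3−14)² + (-7−(-2))² = 121 + 25 = 146
The largest is to class-H.

class-H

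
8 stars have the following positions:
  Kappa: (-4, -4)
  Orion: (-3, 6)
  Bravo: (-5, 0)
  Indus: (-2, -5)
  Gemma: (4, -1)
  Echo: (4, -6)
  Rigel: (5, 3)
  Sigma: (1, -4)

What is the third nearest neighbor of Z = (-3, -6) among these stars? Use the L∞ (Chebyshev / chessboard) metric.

d(Z, Kappa) = max(1, 2) = 2
d(Z, Orion) = max(0, 12) = 12
d(Z, Bravo) = max(2, 6) = 6
d(Z, Indus) = max(1, 1) = 1
d(Z, Gemma) = max(7, 5) = 7
d(Z, Echo) = max(7, 0) = 7
d(Z, Rigel) = max(8, 9) = 9
d(Z, Sigma) = max(4, 2) = 4
Sorted ascending: Indus, Kappa, Sigma, Bravo, … — the third-nearest is Sigma.

Sigma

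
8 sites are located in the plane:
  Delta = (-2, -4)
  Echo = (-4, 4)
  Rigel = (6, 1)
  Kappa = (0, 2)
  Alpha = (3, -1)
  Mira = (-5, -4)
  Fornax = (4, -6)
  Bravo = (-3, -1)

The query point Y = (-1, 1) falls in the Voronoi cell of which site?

Squared Euclidean distances:
d²(Y, Delta) = (-1−(-2))² + (1−(-4))² = 1 + 25 = 26
d²(Y, Echo) = (-1−(-4))² + (1−4)² = 9 + 9 = 18
d²(Y, Rigel) = (-1−6)² + (1−1)² = 49 + 0 = 49
d²(Y, Kappa) = (-1−0)² + (1−2)² = 1 + 1 = 2
d²(Y, Alpha) = (-1−3)² + (1−(-1))² = 16 + 4 = 20
d²(Y, Mira) = (-1−(-5))² + (1−(-4))² = 16 + 25 = 41
d²(Y, Fornax) = (-1−4)² + (1−(-6))² = 25 + 49 = 74
d²(Y, Bravo) = (-1−(-3))² + (1−(-1))² = 4 + 4 = 8
Minimum is at Kappa.

Kappa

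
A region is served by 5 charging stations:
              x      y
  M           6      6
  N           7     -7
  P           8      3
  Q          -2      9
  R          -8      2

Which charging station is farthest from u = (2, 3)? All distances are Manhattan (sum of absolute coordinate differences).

d(u,M) = |2−6| + |3−6| = 4 + 3 = 7
d(u,N) = |2−7| + |3−(-7)| = 5 + 10 = 15
d(u,P) = |2−8| + |3−3| = 6 + 0 = 6
d(u,Q) = |2−(-2)| + |3−9| = 4 + 6 = 10
d(u,R) = |2−(-8)| + |3−2| = 10 + 1 = 11
The largest is to N.

N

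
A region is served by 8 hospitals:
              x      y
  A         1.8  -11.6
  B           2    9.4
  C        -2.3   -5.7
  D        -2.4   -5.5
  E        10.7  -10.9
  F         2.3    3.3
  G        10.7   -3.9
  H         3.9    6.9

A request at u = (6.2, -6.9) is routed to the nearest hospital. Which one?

G

Compare squared distances (the ordering matches that of the actual distances):
|uA|² = 19.36 + 22.09 = 41.45
|uB|² = 17.64 + 265.69 = 283.33
|uC|² = 72.25 + 1.44 = 73.69
|uD|² = 73.96 + 1.96 = 75.92
|uE|² = 20.25 + 16 = 36.25
|uF|² = 15.21 + 104.04 = 119.25
|uG|² = 20.25 + 9 = 29.25
|uH|² = 5.29 + 190.44 = 195.73
G is nearest.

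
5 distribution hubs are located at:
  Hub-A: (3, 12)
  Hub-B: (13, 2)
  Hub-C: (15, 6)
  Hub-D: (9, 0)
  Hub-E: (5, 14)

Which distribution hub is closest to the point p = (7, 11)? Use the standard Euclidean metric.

Hub-E

Since √ is increasing, it suffices to compare squared distances:
d²(p, Hub-A) = (7−3)² + (11−12)² = 16 + 1 = 17
d²(p, Hub-B) = (7−13)² + (11−2)² = 36 + 81 = 117
d²(p, Hub-C) = (7−15)² + (11−6)² = 64 + 25 = 89
d²(p, Hub-D) = (7−9)² + (11−0)² = 4 + 121 = 125
d²(p, Hub-E) = (7−5)² + (11−14)² = 4 + 9 = 13
The smallest is to Hub-E, so p lies in the Voronoi region of Hub-E.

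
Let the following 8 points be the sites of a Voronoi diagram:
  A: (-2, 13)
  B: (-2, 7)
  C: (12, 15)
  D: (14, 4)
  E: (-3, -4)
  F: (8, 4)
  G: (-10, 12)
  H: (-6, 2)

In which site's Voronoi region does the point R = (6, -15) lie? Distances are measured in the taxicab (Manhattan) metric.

E

d(R,A) = |6−(-2)| + |-15−13| = 8 + 28 = 36
d(R,B) = |6−(-2)| + |-15−7| = 8 + 22 = 30
d(R,C) = |6−12| + |-15−15| = 6 + 30 = 36
d(R,D) = |6−14| + |-15−4| = 8 + 19 = 27
d(R,E) = |6−(-3)| + |-15−(-4)| = 9 + 11 = 20
d(R,F) = |6−8| + |-15−4| = 2 + 19 = 21
d(R,G) = |6−(-10)| + |-15−12| = 16 + 27 = 43
d(R,H) = |6−(-6)| + |-15−2| = 12 + 17 = 29
Minimum is at E.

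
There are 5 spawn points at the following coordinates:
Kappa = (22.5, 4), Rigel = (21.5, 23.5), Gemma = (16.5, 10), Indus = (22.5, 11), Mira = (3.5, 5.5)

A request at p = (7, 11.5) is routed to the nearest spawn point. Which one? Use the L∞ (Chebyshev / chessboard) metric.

d(p, Kappa) = max(15.5, 7.5) = 15.5
d(p, Rigel) = max(14.5, 12) = 14.5
d(p, Gemma) = max(9.5, 1.5) = 9.5
d(p, Indus) = max(15.5, 0.5) = 15.5
d(p, Mira) = max(3.5, 6) = 6
Minimum is at Mira.

Mira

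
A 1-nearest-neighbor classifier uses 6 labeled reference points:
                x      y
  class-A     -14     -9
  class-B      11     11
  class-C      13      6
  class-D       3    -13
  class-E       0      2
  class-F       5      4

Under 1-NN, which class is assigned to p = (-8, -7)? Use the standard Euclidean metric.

class-A

Since √ is increasing, it suffices to compare squared distances:
d²(p, class-A) = (-8−(-14))² + (-7−(-9))² = 36 + 4 = 40
d²(p, class-B) = (-8−11)² + (-7−11)² = 361 + 324 = 685
d²(p, class-C) = (-8−13)² + (-7−6)² = 441 + 169 = 610
d²(p, class-D) = (-8−3)² + (-7−(-13))² = 121 + 36 = 157
d²(p, class-E) = (-8−0)² + (-7−2)² = 64 + 81 = 145
d²(p, class-F) = (-8−5)² + (-7−4)² = 169 + 121 = 290
class-A is nearest.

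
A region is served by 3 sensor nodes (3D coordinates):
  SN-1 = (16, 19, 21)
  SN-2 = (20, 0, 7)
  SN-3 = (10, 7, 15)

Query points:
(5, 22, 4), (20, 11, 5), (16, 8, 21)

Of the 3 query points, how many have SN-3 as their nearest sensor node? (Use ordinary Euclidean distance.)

2

(5, 22, 4) — d² to each: SN-1:419, SN-2:718, SN-3:371 → nearest is SN-3
(20, 11, 5) — d² to each: SN-1:336, SN-2:125, SN-3:216 → nearest is SN-2
(16, 8, 21) — d² to each: SN-1:121, SN-2:276, SN-3:73 → nearest is SN-3
2 of the 3 points have SN-3 as nearest.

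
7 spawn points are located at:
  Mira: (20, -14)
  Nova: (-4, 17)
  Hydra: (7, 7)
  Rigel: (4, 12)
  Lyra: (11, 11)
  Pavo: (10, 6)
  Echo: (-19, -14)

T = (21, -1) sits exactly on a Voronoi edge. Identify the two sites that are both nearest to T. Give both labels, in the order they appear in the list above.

Mira and Pavo

Squared distances from T to each site:
d²(T, Mira) = (21−20)² + (-1−(-14))² = 1 + 169 = 170
d²(T, Nova) = (21−(-4))² + (-1−17)² = 625 + 324 = 949
d²(T, Hydra) = (21−7)² + (-1−7)² = 196 + 64 = 260
d²(T, Rigel) = (21−4)² + (-1−12)² = 289 + 169 = 458
d²(T, Lyra) = (21−11)² + (-1−11)² = 100 + 144 = 244
d²(T, Pavo) = (21−10)² + (-1−6)² = 121 + 49 = 170
d²(T, Echo) = (21−(-19))² + (-1−(-14))² = 1600 + 169 = 1769
T is equidistant from Mira and Pavo (both at squared distance 170), and every other site is strictly farther — so T lies on the Mira–Pavo Voronoi edge.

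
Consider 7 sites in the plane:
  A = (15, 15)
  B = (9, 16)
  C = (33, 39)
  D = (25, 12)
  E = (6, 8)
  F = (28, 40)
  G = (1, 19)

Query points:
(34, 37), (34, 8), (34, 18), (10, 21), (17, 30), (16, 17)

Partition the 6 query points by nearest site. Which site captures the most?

(34, 37) — d² to each: A:845, B:1066, C:5, D:706, E:1625, F:45, G:1413 → nearest is C
(34, 8) — d² to each: A:410, B:689, C:962, D:97, E:784, F:1060, G:1210 → nearest is D
(34, 18) — d² to each: A:370, B:629, C:442, D:117, E:884, F:520, G:1090 → nearest is D
(10, 21) — d² to each: A:61, B:26, C:853, D:306, E:185, F:685, G:85 → nearest is B
(17, 30) — d² to each: A:229, B:260, C:337, D:388, E:605, F:221, G:377 → nearest is F
(16, 17) — d² to each: A:5, B:50, C:773, D:106, E:181, F:673, G:229 → nearest is A
Tally — A:1, B:1, C:1, D:2, F:1. D captures the most (2).

D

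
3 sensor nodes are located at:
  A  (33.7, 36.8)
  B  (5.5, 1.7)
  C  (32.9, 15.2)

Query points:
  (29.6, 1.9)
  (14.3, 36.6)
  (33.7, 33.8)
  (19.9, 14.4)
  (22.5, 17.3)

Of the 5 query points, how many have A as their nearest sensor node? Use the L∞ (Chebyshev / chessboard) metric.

2

(29.6, 1.9) — d to each: A:34.9, B:24.1, C:13.3 → nearest is C
(14.3, 36.6) — d to each: A:19.4, B:34.9, C:21.4 → nearest is A
(33.7, 33.8) — d to each: A:3, B:32.1, C:18.6 → nearest is A
(19.9, 14.4) — d to each: A:22.4, B:14.4, C:13 → nearest is C
(22.5, 17.3) — d to each: A:19.5, B:17, C:10.4 → nearest is C
2 of the 5 points have A as nearest.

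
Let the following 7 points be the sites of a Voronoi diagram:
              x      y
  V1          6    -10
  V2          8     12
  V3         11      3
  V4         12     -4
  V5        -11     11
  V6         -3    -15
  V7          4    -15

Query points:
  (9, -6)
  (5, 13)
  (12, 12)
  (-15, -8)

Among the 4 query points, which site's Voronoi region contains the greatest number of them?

(9, -6) — d² to each: V1:25, V2:325, V3:85, V4:13, V5:689, V6:225, V7:106 → nearest is V4
(5, 13) — d² to each: V1:530, V2:10, V3:136, V4:338, V5:260, V6:848, V7:785 → nearest is V2
(12, 12) — d² to each: V1:520, V2:16, V3:82, V4:256, V5:530, V6:954, V7:793 → nearest is V2
(-15, -8) — d² to each: V1:445, V2:929, V3:797, V4:745, V5:377, V6:193, V7:410 → nearest is V6
Tally — V2:2, V4:1, V6:1. V2 captures the most (2).

V2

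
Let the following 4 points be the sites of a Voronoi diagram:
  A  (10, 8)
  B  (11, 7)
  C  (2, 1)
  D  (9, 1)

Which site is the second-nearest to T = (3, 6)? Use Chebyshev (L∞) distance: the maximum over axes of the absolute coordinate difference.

D

d(T,A) = max(7, 2) = 7
d(T,B) = max(8, 1) = 8
d(T,C) = max(1, 5) = 5
d(T,D) = max(6, 5) = 6
Sorted ascending: C, D, A, … — the second-nearest is D.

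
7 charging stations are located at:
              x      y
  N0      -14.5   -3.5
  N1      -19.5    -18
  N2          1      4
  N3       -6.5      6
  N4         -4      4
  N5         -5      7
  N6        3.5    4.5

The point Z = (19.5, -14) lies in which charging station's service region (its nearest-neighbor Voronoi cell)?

Since √ is increasing, it suffices to compare squared distances:
|ZN0|² = (19.5−(-14.5))² + (-14−(-3.5))² = 1156 + 110.25 = 1266.25
|ZN1|² = (19.5−(-19.5))² + (-14−(-18))² = 1521 + 16 = 1537
|ZN2|² = (19.5−1)² + (-14−4)² = 342.25 + 324 = 666.25
|ZN3|² = (19.5−(-6.5))² + (-14−6)² = 676 + 400 = 1076
|ZN4|² = (19.5−(-4))² + (-14−4)² = 552.25 + 324 = 876.25
|ZN5|² = (19.5−(-5))² + (-14−7)² = 600.25 + 441 = 1041.25
|ZN6|² = (19.5−3.5)² + (-14−4.5)² = 256 + 342.25 = 598.25
The smallest is to N6, so Z lies in the Voronoi region of N6.

N6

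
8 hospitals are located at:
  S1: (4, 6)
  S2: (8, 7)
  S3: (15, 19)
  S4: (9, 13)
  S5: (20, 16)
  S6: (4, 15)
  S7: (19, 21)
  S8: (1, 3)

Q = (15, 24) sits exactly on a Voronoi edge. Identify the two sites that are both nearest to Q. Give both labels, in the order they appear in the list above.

Squared distances from Q to each site:
|QS1|² = (15−4)² + (24−6)² = 121 + 324 = 445
|QS2|² = (15−8)² + (24−7)² = 49 + 289 = 338
|QS3|² = (15−15)² + (24−19)² = 0 + 25 = 25
|QS4|² = (15−9)² + (24−13)² = 36 + 121 = 157
|QS5|² = (15−20)² + (24−16)² = 25 + 64 = 89
|QS6|² = (15−4)² + (24−15)² = 121 + 81 = 202
|QS7|² = (15−19)² + (24−21)² = 16 + 9 = 25
|QS8|² = (15−1)² + (24−3)² = 196 + 441 = 637
Q is equidistant from S3 and S7 (both at squared distance 25), and every other site is strictly farther — so Q lies on the S3–S7 Voronoi edge.

S3 and S7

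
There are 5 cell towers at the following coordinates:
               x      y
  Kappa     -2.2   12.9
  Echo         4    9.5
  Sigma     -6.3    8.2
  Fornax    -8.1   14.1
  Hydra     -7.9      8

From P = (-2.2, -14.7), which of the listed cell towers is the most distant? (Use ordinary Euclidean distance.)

Fornax

Squared Euclidean distances:
d²(P, Kappa) = (-2.2−(-2.2))² + (-14.7−12.9)² = 0 + 761.76 = 761.76
d²(P, Echo) = (-2.2−4)² + (-14.7−9.5)² = 38.44 + 585.64 = 624.08
d²(P, Sigma) = (-2.2−(-6.3))² + (-14.7−8.2)² = 16.81 + 524.41 = 541.22
d²(P, Fornax) = (-2.2−(-8.1))² + (-14.7−14.1)² = 34.81 + 829.44 = 864.25
d²(P, Hydra) = (-2.2−(-7.9))² + (-14.7−8)² = 32.49 + 515.29 = 547.78
The largest is to Fornax.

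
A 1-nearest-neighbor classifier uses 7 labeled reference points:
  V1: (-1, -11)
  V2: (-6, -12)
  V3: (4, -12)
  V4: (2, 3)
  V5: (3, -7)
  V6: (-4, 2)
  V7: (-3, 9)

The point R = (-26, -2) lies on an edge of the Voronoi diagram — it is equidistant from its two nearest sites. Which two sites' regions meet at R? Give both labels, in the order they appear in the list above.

V2 and V6

Squared distances from R to each site:
|RV1|² = (-26−(-1))² + (-2−(-11))² = 625 + 81 = 706
|RV2|² = (-26−(-6))² + (-2−(-12))² = 400 + 100 = 500
|RV3|² = (-26−4)² + (-2−(-12))² = 900 + 100 = 1000
|RV4|² = (-26−2)² + (-2−3)² = 784 + 25 = 809
|RV5|² = (-26−3)² + (-2−(-7))² = 841 + 25 = 866
|RV6|² = (-26−(-4))² + (-2−2)² = 484 + 16 = 500
|RV7|² = (-26−(-3))² + (-2−9)² = 529 + 121 = 650
R is equidistant from V2 and V6 (both at squared distance 500), and every other site is strictly farther — so R lies on the V2–V6 Voronoi edge.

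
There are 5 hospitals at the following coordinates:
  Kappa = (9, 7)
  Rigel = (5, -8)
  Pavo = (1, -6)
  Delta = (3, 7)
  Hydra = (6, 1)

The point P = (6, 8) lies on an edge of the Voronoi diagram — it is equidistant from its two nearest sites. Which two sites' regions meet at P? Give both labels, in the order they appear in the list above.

Squared distances from P to each site:
d²(P, Kappa) = 9 + 1 = 10
d²(P, Rigel) = 1 + 256 = 257
d²(P, Pavo) = 25 + 196 = 221
d²(P, Delta) = 9 + 1 = 10
d²(P, Hydra) = 0 + 49 = 49
P is equidistant from Kappa and Delta (both at squared distance 10), and every other site is strictly farther — so P lies on the Kappa–Delta Voronoi edge.

Kappa and Delta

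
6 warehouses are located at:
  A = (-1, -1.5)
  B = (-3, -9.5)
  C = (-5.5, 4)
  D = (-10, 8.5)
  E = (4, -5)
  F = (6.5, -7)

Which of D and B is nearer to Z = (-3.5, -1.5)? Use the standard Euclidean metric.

B

Compare squared distances:
|ZD|² = (-3.5−(-10))² + (-1.5−8.5)² = 42.25 + 100 = 142.25
|ZB|² = (-3.5−(-3))² + (-1.5−(-9.5))² = 0.25 + 64 = 64.25
142.25 > 64.25, so B is closer.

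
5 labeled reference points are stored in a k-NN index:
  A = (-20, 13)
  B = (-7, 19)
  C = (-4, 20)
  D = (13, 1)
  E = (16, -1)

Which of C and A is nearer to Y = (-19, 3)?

A

Compare squared distances:
|YC|² = (-19−(-4))² + (3−20)² = 225 + 289 = 514
|YA|² = (-19−(-20))² + (3−13)² = 1 + 100 = 101
514 > 101, so A is closer.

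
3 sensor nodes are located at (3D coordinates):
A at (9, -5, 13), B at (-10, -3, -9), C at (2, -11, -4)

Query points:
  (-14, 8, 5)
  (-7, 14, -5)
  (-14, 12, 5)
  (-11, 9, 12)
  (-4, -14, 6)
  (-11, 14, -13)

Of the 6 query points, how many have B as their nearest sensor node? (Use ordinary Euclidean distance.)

5

(-14, 8, 5) — d² to each: A:762, B:333, C:698 → nearest is B
(-7, 14, -5) — d² to each: A:941, B:314, C:707 → nearest is B
(-14, 12, 5) — d² to each: A:882, B:437, C:866 → nearest is B
(-11, 9, 12) — d² to each: A:597, B:586, C:825 → nearest is B
(-4, -14, 6) — d² to each: A:299, B:382, C:145 → nearest is C
(-11, 14, -13) — d² to each: A:1437, B:306, C:875 → nearest is B
5 of the 6 points have B as nearest.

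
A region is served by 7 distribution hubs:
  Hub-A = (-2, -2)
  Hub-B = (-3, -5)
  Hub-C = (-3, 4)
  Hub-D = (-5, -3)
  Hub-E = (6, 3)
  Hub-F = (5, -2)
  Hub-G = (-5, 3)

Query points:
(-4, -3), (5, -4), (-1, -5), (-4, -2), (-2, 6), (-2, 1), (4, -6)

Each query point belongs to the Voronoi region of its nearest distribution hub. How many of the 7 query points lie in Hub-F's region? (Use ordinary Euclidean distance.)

(-4, -3) — d² to each: Hub-A:5, Hub-B:5, Hub-C:50, Hub-D:1, Hub-E:136, Hub-F:82, Hub-G:37 → nearest is Hub-D
(5, -4) — d² to each: Hub-A:53, Hub-B:65, Hub-C:128, Hub-D:101, Hub-E:50, Hub-F:4, Hub-G:149 → nearest is Hub-F
(-1, -5) — d² to each: Hub-A:10, Hub-B:4, Hub-C:85, Hub-D:20, Hub-E:113, Hub-F:45, Hub-G:80 → nearest is Hub-B
(-4, -2) — d² to each: Hub-A:4, Hub-B:10, Hub-C:37, Hub-D:2, Hub-E:125, Hub-F:81, Hub-G:26 → nearest is Hub-D
(-2, 6) — d² to each: Hub-A:64, Hub-B:122, Hub-C:5, Hub-D:90, Hub-E:73, Hub-F:113, Hub-G:18 → nearest is Hub-C
(-2, 1) — d² to each: Hub-A:9, Hub-B:37, Hub-C:10, Hub-D:25, Hub-E:68, Hub-F:58, Hub-G:13 → nearest is Hub-A
(4, -6) — d² to each: Hub-A:52, Hub-B:50, Hub-C:149, Hub-D:90, Hub-E:85, Hub-F:17, Hub-G:162 → nearest is Hub-F
2 of the 7 points have Hub-F as nearest.

2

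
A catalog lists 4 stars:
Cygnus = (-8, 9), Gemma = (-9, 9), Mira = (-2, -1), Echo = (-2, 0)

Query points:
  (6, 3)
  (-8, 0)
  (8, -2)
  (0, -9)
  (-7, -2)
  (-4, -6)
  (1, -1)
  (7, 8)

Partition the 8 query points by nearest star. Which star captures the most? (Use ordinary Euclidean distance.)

(6, 3) — d² to each: Cygnus:232, Gemma:261, Mira:80, Echo:73 → nearest is Echo
(-8, 0) — d² to each: Cygnus:81, Gemma:82, Mira:37, Echo:36 → nearest is Echo
(8, -2) — d² to each: Cygnus:377, Gemma:410, Mira:101, Echo:104 → nearest is Mira
(0, -9) — d² to each: Cygnus:388, Gemma:405, Mira:68, Echo:85 → nearest is Mira
(-7, -2) — d² to each: Cygnus:122, Gemma:125, Mira:26, Echo:29 → nearest is Mira
(-4, -6) — d² to each: Cygnus:241, Gemma:250, Mira:29, Echo:40 → nearest is Mira
(1, -1) — d² to each: Cygnus:181, Gemma:200, Mira:9, Echo:10 → nearest is Mira
(7, 8) — d² to each: Cygnus:226, Gemma:257, Mira:162, Echo:145 → nearest is Echo
Tally — Mira:5, Echo:3. Mira captures the most (5).

Mira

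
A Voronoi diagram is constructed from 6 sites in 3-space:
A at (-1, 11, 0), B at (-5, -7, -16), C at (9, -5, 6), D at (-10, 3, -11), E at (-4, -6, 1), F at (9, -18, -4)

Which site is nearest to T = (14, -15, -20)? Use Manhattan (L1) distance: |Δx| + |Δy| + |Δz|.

F

d(T,A) = |14−(-1)| + |-15−11| + |-20−0| = 15 + 26 + 20 = 61
d(T,B) = |14−(-5)| + |-15−(-7)| + |-20−(-16)| = 19 + 8 + 4 = 31
d(T,C) = |14−9| + |-15−(-5)| + |-20−6| = 5 + 10 + 26 = 41
d(T,D) = |14−(-10)| + |-15−3| + |-20−(-11)| = 24 + 18 + 9 = 51
d(T,E) = |14−(-4)| + |-15−(-6)| + |-20−1| = 18 + 9 + 21 = 48
d(T,F) = |14−9| + |-15−(-18)| + |-20−(-4)| = 5 + 3 + 16 = 24
The smallest is to F, so T lies in the Voronoi region of F.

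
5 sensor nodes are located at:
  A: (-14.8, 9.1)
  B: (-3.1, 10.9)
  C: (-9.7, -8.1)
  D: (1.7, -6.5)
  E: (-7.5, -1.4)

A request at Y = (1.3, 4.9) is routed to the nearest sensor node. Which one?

B

Since √ is increasing, it suffices to compare squared distances:
|YA|² = 259.21 + 17.64 = 276.85
|YB|² = 19.36 + 36 = 55.36
|YC|² = 121 + 169 = 290
|YD|² = 0.16 + 129.96 = 130.12
|YE|² = 77.44 + 39.69 = 117.13
B is nearest.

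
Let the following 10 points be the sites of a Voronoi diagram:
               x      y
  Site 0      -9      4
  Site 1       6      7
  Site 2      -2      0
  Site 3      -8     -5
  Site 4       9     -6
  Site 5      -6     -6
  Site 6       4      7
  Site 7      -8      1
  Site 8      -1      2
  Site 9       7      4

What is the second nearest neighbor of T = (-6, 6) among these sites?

Site 7

Squared Euclidean distances:
d²(T, Site 0) = 9 + 4 = 13
d²(T, Site 1) = 144 + 1 = 145
d²(T, Site 2) = 16 + 36 = 52
d²(T, Site 3) = 4 + 121 = 125
d²(T, Site 4) = 225 + 144 = 369
d²(T, Site 5) = 0 + 144 = 144
d²(T, Site 6) = 100 + 1 = 101
d²(T, Site 7) = 4 + 25 = 29
d²(T, Site 8) = 25 + 16 = 41
d²(T, Site 9) = 169 + 4 = 173
Sorted ascending: Site 0, Site 7, Site 8, … — the second-nearest is Site 7.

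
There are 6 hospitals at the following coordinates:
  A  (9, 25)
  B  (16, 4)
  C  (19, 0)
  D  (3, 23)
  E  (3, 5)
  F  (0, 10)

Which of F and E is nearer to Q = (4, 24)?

Compare squared distances:
|QF|² = (4−0)² + (24−10)² = 16 + 196 = 212
|QE|² = (4−3)² + (24−5)² = 1 + 361 = 362
212 < 362, so F is closer.

F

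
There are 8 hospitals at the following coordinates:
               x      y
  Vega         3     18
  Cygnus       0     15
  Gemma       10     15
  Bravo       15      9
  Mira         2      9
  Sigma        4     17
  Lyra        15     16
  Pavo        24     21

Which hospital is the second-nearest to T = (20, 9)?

Since √ is increasing, it suffices to compare squared distances:
d²(T, Vega) = (20−3)² + (9−18)² = 289 + 81 = 370
d²(T, Cygnus) = (20−0)² + (9−15)² = 400 + 36 = 436
d²(T, Gemma) = (20−10)² + (9−15)² = 100 + 36 = 136
d²(T, Bravo) = (20−15)² + (9−9)² = 25 + 0 = 25
d²(T, Mira) = (20−2)² + (9−9)² = 324 + 0 = 324
d²(T, Sigma) = (20−4)² + (9−17)² = 256 + 64 = 320
d²(T, Lyra) = (20−15)² + (9−16)² = 25 + 49 = 74
d²(T, Pavo) = (20−24)² + (9−21)² = 16 + 144 = 160
Sorted ascending: Bravo, Lyra, Gemma, … — the second-nearest is Lyra.

Lyra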